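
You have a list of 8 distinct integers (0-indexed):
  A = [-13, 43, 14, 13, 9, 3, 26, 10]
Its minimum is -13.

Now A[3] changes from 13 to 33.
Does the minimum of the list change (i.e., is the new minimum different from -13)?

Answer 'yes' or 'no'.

Old min = -13
Change: A[3] 13 -> 33
Changed element was NOT the min; min changes only if 33 < -13.
New min = -13; changed? no

Answer: no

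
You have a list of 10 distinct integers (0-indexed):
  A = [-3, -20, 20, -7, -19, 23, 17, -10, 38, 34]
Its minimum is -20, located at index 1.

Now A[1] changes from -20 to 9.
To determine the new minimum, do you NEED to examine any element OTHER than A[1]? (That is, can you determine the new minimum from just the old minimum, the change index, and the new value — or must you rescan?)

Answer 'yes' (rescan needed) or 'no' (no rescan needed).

Answer: yes

Derivation:
Old min = -20 at index 1
Change at index 1: -20 -> 9
Index 1 WAS the min and new value 9 > old min -20. Must rescan other elements to find the new min.
Needs rescan: yes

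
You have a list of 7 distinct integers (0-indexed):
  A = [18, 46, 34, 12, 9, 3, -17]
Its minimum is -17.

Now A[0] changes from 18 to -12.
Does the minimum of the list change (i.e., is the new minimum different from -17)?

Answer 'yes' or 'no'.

Answer: no

Derivation:
Old min = -17
Change: A[0] 18 -> -12
Changed element was NOT the min; min changes only if -12 < -17.
New min = -17; changed? no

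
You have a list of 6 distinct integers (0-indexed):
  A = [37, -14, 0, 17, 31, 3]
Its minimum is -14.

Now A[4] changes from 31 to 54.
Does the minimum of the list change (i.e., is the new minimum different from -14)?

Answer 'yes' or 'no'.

Old min = -14
Change: A[4] 31 -> 54
Changed element was NOT the min; min changes only if 54 < -14.
New min = -14; changed? no

Answer: no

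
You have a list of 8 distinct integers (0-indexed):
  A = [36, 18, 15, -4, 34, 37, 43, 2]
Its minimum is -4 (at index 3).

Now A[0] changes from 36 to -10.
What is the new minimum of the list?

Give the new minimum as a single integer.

Old min = -4 (at index 3)
Change: A[0] 36 -> -10
Changed element was NOT the old min.
  New min = min(old_min, new_val) = min(-4, -10) = -10

Answer: -10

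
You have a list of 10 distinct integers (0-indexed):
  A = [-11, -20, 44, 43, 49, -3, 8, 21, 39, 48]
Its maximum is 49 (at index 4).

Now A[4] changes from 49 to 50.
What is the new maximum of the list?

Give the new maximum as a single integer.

Old max = 49 (at index 4)
Change: A[4] 49 -> 50
Changed element WAS the max -> may need rescan.
  Max of remaining elements: 48
  New max = max(50, 48) = 50

Answer: 50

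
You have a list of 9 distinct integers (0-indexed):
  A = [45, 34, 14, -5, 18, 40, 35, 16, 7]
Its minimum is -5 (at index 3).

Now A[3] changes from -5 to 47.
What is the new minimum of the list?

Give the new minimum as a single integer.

Answer: 7

Derivation:
Old min = -5 (at index 3)
Change: A[3] -5 -> 47
Changed element WAS the min. Need to check: is 47 still <= all others?
  Min of remaining elements: 7
  New min = min(47, 7) = 7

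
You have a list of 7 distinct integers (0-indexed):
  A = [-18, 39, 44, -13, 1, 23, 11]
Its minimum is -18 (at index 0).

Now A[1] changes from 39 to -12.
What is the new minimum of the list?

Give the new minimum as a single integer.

Old min = -18 (at index 0)
Change: A[1] 39 -> -12
Changed element was NOT the old min.
  New min = min(old_min, new_val) = min(-18, -12) = -18

Answer: -18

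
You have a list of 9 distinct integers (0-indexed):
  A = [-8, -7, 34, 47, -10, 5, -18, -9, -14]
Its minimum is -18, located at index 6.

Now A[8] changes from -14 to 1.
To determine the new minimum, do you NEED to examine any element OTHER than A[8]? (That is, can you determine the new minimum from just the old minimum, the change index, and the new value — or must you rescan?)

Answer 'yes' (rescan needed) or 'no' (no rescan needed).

Answer: no

Derivation:
Old min = -18 at index 6
Change at index 8: -14 -> 1
Index 8 was NOT the min. New min = min(-18, 1). No rescan of other elements needed.
Needs rescan: no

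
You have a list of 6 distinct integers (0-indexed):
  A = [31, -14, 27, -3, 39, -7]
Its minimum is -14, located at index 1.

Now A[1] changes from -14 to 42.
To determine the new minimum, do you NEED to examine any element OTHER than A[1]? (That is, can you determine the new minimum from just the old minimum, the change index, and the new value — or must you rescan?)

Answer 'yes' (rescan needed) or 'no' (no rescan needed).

Answer: yes

Derivation:
Old min = -14 at index 1
Change at index 1: -14 -> 42
Index 1 WAS the min and new value 42 > old min -14. Must rescan other elements to find the new min.
Needs rescan: yes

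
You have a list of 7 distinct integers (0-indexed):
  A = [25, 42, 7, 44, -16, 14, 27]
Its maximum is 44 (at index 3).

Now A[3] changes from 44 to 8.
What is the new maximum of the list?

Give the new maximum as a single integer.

Old max = 44 (at index 3)
Change: A[3] 44 -> 8
Changed element WAS the max -> may need rescan.
  Max of remaining elements: 42
  New max = max(8, 42) = 42

Answer: 42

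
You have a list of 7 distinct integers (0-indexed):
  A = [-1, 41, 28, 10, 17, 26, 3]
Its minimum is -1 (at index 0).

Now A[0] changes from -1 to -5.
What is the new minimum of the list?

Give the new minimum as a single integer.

Answer: -5

Derivation:
Old min = -1 (at index 0)
Change: A[0] -1 -> -5
Changed element WAS the min. Need to check: is -5 still <= all others?
  Min of remaining elements: 3
  New min = min(-5, 3) = -5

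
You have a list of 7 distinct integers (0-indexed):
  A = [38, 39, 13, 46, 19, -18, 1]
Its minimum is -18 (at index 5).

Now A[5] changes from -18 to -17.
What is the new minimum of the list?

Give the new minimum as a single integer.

Answer: -17

Derivation:
Old min = -18 (at index 5)
Change: A[5] -18 -> -17
Changed element WAS the min. Need to check: is -17 still <= all others?
  Min of remaining elements: 1
  New min = min(-17, 1) = -17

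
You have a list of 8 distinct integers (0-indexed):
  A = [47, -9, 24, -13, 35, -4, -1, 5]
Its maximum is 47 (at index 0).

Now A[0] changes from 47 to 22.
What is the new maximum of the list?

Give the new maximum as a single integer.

Old max = 47 (at index 0)
Change: A[0] 47 -> 22
Changed element WAS the max -> may need rescan.
  Max of remaining elements: 35
  New max = max(22, 35) = 35

Answer: 35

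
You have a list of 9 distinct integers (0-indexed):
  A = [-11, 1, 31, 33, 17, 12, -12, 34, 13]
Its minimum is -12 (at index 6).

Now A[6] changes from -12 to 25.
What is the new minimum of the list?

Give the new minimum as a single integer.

Old min = -12 (at index 6)
Change: A[6] -12 -> 25
Changed element WAS the min. Need to check: is 25 still <= all others?
  Min of remaining elements: -11
  New min = min(25, -11) = -11

Answer: -11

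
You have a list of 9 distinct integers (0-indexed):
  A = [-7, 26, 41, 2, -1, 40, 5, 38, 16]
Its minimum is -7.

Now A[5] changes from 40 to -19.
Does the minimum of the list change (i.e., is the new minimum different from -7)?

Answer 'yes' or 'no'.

Old min = -7
Change: A[5] 40 -> -19
Changed element was NOT the min; min changes only if -19 < -7.
New min = -19; changed? yes

Answer: yes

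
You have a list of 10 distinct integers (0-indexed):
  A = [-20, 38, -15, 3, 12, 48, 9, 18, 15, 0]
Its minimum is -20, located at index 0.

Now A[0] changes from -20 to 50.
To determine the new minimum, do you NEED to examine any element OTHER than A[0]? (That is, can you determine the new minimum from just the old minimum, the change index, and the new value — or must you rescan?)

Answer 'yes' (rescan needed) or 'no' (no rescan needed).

Old min = -20 at index 0
Change at index 0: -20 -> 50
Index 0 WAS the min and new value 50 > old min -20. Must rescan other elements to find the new min.
Needs rescan: yes

Answer: yes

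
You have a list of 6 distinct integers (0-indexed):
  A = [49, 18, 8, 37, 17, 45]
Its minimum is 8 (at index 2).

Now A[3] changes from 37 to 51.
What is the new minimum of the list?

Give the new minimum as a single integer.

Old min = 8 (at index 2)
Change: A[3] 37 -> 51
Changed element was NOT the old min.
  New min = min(old_min, new_val) = min(8, 51) = 8

Answer: 8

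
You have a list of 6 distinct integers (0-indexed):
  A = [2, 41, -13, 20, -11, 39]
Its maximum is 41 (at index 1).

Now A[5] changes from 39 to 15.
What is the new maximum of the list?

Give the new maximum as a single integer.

Old max = 41 (at index 1)
Change: A[5] 39 -> 15
Changed element was NOT the old max.
  New max = max(old_max, new_val) = max(41, 15) = 41

Answer: 41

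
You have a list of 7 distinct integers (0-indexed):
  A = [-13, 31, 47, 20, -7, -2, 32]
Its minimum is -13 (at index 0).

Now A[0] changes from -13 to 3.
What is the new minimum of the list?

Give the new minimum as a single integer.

Old min = -13 (at index 0)
Change: A[0] -13 -> 3
Changed element WAS the min. Need to check: is 3 still <= all others?
  Min of remaining elements: -7
  New min = min(3, -7) = -7

Answer: -7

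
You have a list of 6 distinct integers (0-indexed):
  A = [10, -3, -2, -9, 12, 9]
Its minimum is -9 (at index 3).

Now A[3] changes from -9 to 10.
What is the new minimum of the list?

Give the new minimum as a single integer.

Old min = -9 (at index 3)
Change: A[3] -9 -> 10
Changed element WAS the min. Need to check: is 10 still <= all others?
  Min of remaining elements: -3
  New min = min(10, -3) = -3

Answer: -3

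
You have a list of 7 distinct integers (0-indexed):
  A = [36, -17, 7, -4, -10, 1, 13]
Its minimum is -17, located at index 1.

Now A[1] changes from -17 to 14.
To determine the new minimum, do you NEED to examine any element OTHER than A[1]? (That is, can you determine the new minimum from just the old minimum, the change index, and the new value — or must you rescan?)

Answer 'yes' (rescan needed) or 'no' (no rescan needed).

Answer: yes

Derivation:
Old min = -17 at index 1
Change at index 1: -17 -> 14
Index 1 WAS the min and new value 14 > old min -17. Must rescan other elements to find the new min.
Needs rescan: yes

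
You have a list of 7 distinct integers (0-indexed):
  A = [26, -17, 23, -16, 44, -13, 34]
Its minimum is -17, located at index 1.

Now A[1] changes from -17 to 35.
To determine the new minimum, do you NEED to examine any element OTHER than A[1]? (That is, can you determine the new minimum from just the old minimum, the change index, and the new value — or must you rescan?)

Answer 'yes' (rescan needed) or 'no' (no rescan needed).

Old min = -17 at index 1
Change at index 1: -17 -> 35
Index 1 WAS the min and new value 35 > old min -17. Must rescan other elements to find the new min.
Needs rescan: yes

Answer: yes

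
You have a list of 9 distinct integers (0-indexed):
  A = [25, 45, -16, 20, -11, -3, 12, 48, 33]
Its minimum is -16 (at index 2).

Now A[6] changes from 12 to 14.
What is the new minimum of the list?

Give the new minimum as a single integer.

Old min = -16 (at index 2)
Change: A[6] 12 -> 14
Changed element was NOT the old min.
  New min = min(old_min, new_val) = min(-16, 14) = -16

Answer: -16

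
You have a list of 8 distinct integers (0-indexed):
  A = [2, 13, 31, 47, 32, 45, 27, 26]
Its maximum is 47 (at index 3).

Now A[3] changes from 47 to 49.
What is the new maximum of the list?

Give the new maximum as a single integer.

Old max = 47 (at index 3)
Change: A[3] 47 -> 49
Changed element WAS the max -> may need rescan.
  Max of remaining elements: 45
  New max = max(49, 45) = 49

Answer: 49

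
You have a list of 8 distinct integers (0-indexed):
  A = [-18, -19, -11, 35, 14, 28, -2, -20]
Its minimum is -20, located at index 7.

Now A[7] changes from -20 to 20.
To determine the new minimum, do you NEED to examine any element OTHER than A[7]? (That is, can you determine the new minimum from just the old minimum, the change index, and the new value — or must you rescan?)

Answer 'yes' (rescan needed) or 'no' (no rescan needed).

Old min = -20 at index 7
Change at index 7: -20 -> 20
Index 7 WAS the min and new value 20 > old min -20. Must rescan other elements to find the new min.
Needs rescan: yes

Answer: yes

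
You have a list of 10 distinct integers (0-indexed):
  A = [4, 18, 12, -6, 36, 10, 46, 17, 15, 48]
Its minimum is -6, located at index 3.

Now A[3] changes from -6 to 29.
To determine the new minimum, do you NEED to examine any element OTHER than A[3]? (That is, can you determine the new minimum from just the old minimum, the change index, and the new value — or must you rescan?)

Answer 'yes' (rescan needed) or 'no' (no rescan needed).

Answer: yes

Derivation:
Old min = -6 at index 3
Change at index 3: -6 -> 29
Index 3 WAS the min and new value 29 > old min -6. Must rescan other elements to find the new min.
Needs rescan: yes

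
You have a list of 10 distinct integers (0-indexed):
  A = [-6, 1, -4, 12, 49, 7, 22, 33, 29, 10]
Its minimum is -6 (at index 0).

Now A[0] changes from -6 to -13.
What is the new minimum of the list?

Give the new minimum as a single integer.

Answer: -13

Derivation:
Old min = -6 (at index 0)
Change: A[0] -6 -> -13
Changed element WAS the min. Need to check: is -13 still <= all others?
  Min of remaining elements: -4
  New min = min(-13, -4) = -13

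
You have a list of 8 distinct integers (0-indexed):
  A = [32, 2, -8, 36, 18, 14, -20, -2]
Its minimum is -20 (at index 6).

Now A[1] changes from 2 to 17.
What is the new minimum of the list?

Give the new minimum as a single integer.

Answer: -20

Derivation:
Old min = -20 (at index 6)
Change: A[1] 2 -> 17
Changed element was NOT the old min.
  New min = min(old_min, new_val) = min(-20, 17) = -20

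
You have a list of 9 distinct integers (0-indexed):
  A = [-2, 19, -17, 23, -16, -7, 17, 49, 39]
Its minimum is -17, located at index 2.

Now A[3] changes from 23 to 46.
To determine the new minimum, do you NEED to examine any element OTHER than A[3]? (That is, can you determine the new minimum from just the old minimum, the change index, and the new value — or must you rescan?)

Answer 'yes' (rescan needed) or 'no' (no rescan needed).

Answer: no

Derivation:
Old min = -17 at index 2
Change at index 3: 23 -> 46
Index 3 was NOT the min. New min = min(-17, 46). No rescan of other elements needed.
Needs rescan: no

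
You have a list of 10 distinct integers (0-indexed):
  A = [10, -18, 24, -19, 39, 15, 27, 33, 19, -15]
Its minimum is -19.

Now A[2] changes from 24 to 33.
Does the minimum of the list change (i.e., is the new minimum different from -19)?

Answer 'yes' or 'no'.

Old min = -19
Change: A[2] 24 -> 33
Changed element was NOT the min; min changes only if 33 < -19.
New min = -19; changed? no

Answer: no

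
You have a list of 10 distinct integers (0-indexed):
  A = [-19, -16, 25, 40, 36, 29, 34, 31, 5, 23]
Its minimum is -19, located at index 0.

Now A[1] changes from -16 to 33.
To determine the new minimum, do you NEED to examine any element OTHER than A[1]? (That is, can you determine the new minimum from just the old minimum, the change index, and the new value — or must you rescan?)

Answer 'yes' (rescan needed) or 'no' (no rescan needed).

Old min = -19 at index 0
Change at index 1: -16 -> 33
Index 1 was NOT the min. New min = min(-19, 33). No rescan of other elements needed.
Needs rescan: no

Answer: no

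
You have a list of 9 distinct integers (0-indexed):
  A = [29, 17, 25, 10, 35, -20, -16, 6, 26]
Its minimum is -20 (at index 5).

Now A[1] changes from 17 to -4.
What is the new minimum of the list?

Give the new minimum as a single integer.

Old min = -20 (at index 5)
Change: A[1] 17 -> -4
Changed element was NOT the old min.
  New min = min(old_min, new_val) = min(-20, -4) = -20

Answer: -20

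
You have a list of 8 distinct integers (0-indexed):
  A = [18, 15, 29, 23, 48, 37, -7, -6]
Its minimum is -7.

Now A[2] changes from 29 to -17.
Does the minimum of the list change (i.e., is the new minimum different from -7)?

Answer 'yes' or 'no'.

Answer: yes

Derivation:
Old min = -7
Change: A[2] 29 -> -17
Changed element was NOT the min; min changes only if -17 < -7.
New min = -17; changed? yes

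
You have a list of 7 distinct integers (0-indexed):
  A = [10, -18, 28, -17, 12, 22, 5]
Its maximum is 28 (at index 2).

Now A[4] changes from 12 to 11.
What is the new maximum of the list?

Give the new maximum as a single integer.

Old max = 28 (at index 2)
Change: A[4] 12 -> 11
Changed element was NOT the old max.
  New max = max(old_max, new_val) = max(28, 11) = 28

Answer: 28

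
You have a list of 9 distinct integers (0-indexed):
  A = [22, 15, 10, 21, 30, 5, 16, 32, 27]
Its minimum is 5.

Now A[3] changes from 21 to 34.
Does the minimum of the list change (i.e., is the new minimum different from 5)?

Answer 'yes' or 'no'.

Old min = 5
Change: A[3] 21 -> 34
Changed element was NOT the min; min changes only if 34 < 5.
New min = 5; changed? no

Answer: no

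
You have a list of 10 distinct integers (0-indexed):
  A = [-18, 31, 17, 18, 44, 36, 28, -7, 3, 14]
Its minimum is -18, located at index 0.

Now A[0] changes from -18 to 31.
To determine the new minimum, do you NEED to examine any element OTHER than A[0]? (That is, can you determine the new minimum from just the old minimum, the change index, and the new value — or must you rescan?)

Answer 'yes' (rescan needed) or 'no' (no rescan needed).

Answer: yes

Derivation:
Old min = -18 at index 0
Change at index 0: -18 -> 31
Index 0 WAS the min and new value 31 > old min -18. Must rescan other elements to find the new min.
Needs rescan: yes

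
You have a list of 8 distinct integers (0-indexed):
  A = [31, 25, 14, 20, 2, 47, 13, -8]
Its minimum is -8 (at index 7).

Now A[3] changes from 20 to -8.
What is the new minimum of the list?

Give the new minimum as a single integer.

Answer: -8

Derivation:
Old min = -8 (at index 7)
Change: A[3] 20 -> -8
Changed element was NOT the old min.
  New min = min(old_min, new_val) = min(-8, -8) = -8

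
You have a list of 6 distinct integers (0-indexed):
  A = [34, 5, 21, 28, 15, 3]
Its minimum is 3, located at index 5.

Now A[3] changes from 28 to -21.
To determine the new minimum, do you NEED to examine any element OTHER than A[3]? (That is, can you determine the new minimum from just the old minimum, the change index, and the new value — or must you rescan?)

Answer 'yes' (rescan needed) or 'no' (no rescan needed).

Answer: no

Derivation:
Old min = 3 at index 5
Change at index 3: 28 -> -21
Index 3 was NOT the min. New min = min(3, -21). No rescan of other elements needed.
Needs rescan: no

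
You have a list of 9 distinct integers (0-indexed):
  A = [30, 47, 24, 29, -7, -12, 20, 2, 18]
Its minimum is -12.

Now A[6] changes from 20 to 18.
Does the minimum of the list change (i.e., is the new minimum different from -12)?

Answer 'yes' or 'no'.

Old min = -12
Change: A[6] 20 -> 18
Changed element was NOT the min; min changes only if 18 < -12.
New min = -12; changed? no

Answer: no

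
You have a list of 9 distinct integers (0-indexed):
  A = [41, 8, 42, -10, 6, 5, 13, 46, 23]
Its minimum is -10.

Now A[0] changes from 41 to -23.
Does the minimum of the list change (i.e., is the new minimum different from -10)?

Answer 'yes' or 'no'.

Answer: yes

Derivation:
Old min = -10
Change: A[0] 41 -> -23
Changed element was NOT the min; min changes only if -23 < -10.
New min = -23; changed? yes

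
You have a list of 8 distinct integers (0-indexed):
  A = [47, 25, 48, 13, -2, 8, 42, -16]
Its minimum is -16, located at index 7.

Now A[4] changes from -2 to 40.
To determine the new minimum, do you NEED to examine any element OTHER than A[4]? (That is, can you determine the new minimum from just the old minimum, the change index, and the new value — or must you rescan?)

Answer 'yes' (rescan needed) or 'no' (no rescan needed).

Old min = -16 at index 7
Change at index 4: -2 -> 40
Index 4 was NOT the min. New min = min(-16, 40). No rescan of other elements needed.
Needs rescan: no

Answer: no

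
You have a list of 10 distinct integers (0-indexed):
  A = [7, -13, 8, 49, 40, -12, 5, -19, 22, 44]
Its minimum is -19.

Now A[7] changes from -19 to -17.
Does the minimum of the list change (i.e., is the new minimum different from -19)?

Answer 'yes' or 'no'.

Old min = -19
Change: A[7] -19 -> -17
Changed element was the min; new min must be rechecked.
New min = -17; changed? yes

Answer: yes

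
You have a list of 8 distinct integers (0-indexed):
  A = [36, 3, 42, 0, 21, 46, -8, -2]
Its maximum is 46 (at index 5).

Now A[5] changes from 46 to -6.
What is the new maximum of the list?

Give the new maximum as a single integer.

Answer: 42

Derivation:
Old max = 46 (at index 5)
Change: A[5] 46 -> -6
Changed element WAS the max -> may need rescan.
  Max of remaining elements: 42
  New max = max(-6, 42) = 42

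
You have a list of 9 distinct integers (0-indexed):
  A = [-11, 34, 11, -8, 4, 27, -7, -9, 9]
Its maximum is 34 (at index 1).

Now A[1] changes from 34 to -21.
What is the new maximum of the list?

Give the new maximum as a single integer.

Answer: 27

Derivation:
Old max = 34 (at index 1)
Change: A[1] 34 -> -21
Changed element WAS the max -> may need rescan.
  Max of remaining elements: 27
  New max = max(-21, 27) = 27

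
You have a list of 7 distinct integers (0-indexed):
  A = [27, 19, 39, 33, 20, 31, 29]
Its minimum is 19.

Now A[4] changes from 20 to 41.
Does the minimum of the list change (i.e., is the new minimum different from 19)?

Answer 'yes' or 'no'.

Old min = 19
Change: A[4] 20 -> 41
Changed element was NOT the min; min changes only if 41 < 19.
New min = 19; changed? no

Answer: no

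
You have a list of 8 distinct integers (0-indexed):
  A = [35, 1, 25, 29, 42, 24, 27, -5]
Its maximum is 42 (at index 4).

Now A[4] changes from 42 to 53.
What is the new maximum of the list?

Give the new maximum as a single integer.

Answer: 53

Derivation:
Old max = 42 (at index 4)
Change: A[4] 42 -> 53
Changed element WAS the max -> may need rescan.
  Max of remaining elements: 35
  New max = max(53, 35) = 53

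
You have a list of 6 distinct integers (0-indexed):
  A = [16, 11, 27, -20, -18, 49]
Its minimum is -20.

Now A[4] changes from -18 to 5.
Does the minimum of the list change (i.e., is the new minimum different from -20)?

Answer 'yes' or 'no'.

Answer: no

Derivation:
Old min = -20
Change: A[4] -18 -> 5
Changed element was NOT the min; min changes only if 5 < -20.
New min = -20; changed? no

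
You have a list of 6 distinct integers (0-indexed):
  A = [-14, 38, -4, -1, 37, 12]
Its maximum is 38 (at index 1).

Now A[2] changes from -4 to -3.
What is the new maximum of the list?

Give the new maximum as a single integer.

Old max = 38 (at index 1)
Change: A[2] -4 -> -3
Changed element was NOT the old max.
  New max = max(old_max, new_val) = max(38, -3) = 38

Answer: 38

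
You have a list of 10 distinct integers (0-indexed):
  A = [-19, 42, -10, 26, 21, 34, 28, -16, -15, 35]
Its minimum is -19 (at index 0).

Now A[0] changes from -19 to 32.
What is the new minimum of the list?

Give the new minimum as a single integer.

Old min = -19 (at index 0)
Change: A[0] -19 -> 32
Changed element WAS the min. Need to check: is 32 still <= all others?
  Min of remaining elements: -16
  New min = min(32, -16) = -16

Answer: -16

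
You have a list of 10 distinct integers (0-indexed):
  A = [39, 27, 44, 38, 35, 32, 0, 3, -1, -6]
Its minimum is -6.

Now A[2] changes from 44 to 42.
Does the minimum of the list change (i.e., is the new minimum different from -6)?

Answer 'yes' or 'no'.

Answer: no

Derivation:
Old min = -6
Change: A[2] 44 -> 42
Changed element was NOT the min; min changes only if 42 < -6.
New min = -6; changed? no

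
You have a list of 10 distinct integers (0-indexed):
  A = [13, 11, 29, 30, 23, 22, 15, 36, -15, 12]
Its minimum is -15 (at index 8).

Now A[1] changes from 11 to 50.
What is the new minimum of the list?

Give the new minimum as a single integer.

Answer: -15

Derivation:
Old min = -15 (at index 8)
Change: A[1] 11 -> 50
Changed element was NOT the old min.
  New min = min(old_min, new_val) = min(-15, 50) = -15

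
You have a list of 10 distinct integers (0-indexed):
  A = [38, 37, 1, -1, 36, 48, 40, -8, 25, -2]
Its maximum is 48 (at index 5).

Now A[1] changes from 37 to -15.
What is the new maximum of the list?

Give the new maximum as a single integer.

Old max = 48 (at index 5)
Change: A[1] 37 -> -15
Changed element was NOT the old max.
  New max = max(old_max, new_val) = max(48, -15) = 48

Answer: 48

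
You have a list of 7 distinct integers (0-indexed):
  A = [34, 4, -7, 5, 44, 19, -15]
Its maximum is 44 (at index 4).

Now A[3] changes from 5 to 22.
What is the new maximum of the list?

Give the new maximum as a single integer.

Old max = 44 (at index 4)
Change: A[3] 5 -> 22
Changed element was NOT the old max.
  New max = max(old_max, new_val) = max(44, 22) = 44

Answer: 44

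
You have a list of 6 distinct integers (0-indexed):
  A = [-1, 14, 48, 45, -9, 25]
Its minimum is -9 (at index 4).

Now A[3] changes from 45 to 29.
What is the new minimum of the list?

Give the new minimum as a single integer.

Old min = -9 (at index 4)
Change: A[3] 45 -> 29
Changed element was NOT the old min.
  New min = min(old_min, new_val) = min(-9, 29) = -9

Answer: -9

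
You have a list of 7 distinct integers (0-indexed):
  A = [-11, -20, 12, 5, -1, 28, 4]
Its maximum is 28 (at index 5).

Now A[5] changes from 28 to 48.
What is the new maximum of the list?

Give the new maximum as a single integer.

Answer: 48

Derivation:
Old max = 28 (at index 5)
Change: A[5] 28 -> 48
Changed element WAS the max -> may need rescan.
  Max of remaining elements: 12
  New max = max(48, 12) = 48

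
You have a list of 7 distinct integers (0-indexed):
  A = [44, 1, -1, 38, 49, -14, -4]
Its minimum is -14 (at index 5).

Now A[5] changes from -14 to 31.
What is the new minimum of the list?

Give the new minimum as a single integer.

Old min = -14 (at index 5)
Change: A[5] -14 -> 31
Changed element WAS the min. Need to check: is 31 still <= all others?
  Min of remaining elements: -4
  New min = min(31, -4) = -4

Answer: -4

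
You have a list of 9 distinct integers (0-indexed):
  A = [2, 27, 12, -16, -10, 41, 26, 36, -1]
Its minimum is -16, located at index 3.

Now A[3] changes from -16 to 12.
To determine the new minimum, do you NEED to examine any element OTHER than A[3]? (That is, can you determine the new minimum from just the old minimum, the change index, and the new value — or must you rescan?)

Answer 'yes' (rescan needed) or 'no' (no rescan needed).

Answer: yes

Derivation:
Old min = -16 at index 3
Change at index 3: -16 -> 12
Index 3 WAS the min and new value 12 > old min -16. Must rescan other elements to find the new min.
Needs rescan: yes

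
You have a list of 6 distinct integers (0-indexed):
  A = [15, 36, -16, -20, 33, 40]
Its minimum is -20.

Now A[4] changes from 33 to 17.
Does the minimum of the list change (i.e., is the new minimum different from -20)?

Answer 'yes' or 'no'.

Old min = -20
Change: A[4] 33 -> 17
Changed element was NOT the min; min changes only if 17 < -20.
New min = -20; changed? no

Answer: no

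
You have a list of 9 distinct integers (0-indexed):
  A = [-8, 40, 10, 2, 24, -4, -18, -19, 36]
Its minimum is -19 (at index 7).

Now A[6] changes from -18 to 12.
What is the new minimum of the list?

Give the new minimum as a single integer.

Old min = -19 (at index 7)
Change: A[6] -18 -> 12
Changed element was NOT the old min.
  New min = min(old_min, new_val) = min(-19, 12) = -19

Answer: -19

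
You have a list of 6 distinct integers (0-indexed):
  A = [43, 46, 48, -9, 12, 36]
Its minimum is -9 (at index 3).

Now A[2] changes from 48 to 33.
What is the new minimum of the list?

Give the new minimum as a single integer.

Answer: -9

Derivation:
Old min = -9 (at index 3)
Change: A[2] 48 -> 33
Changed element was NOT the old min.
  New min = min(old_min, new_val) = min(-9, 33) = -9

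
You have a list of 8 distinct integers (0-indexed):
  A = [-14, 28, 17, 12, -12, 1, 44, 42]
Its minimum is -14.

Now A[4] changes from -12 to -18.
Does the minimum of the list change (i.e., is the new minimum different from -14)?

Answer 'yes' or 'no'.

Old min = -14
Change: A[4] -12 -> -18
Changed element was NOT the min; min changes only if -18 < -14.
New min = -18; changed? yes

Answer: yes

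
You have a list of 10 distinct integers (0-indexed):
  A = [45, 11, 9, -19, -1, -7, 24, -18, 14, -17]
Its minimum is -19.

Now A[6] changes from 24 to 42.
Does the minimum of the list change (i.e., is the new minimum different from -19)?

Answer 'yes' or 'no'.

Answer: no

Derivation:
Old min = -19
Change: A[6] 24 -> 42
Changed element was NOT the min; min changes only if 42 < -19.
New min = -19; changed? no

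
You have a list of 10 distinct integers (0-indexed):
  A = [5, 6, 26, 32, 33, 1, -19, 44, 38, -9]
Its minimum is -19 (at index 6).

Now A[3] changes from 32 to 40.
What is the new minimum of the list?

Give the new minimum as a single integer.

Answer: -19

Derivation:
Old min = -19 (at index 6)
Change: A[3] 32 -> 40
Changed element was NOT the old min.
  New min = min(old_min, new_val) = min(-19, 40) = -19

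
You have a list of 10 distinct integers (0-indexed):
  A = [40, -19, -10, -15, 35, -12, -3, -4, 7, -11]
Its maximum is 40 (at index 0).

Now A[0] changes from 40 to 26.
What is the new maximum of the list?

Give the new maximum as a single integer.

Answer: 35

Derivation:
Old max = 40 (at index 0)
Change: A[0] 40 -> 26
Changed element WAS the max -> may need rescan.
  Max of remaining elements: 35
  New max = max(26, 35) = 35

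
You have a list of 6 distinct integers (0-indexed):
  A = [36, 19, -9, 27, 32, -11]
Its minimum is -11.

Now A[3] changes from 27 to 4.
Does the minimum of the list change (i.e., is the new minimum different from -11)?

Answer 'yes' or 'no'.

Answer: no

Derivation:
Old min = -11
Change: A[3] 27 -> 4
Changed element was NOT the min; min changes only if 4 < -11.
New min = -11; changed? no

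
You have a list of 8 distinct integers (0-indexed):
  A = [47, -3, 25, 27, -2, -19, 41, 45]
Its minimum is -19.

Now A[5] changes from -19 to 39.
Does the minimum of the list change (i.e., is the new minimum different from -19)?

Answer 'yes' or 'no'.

Old min = -19
Change: A[5] -19 -> 39
Changed element was the min; new min must be rechecked.
New min = -3; changed? yes

Answer: yes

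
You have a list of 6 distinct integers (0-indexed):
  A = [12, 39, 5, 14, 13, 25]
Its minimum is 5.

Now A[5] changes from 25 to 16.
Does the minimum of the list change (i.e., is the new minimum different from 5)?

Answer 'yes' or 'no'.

Old min = 5
Change: A[5] 25 -> 16
Changed element was NOT the min; min changes only if 16 < 5.
New min = 5; changed? no

Answer: no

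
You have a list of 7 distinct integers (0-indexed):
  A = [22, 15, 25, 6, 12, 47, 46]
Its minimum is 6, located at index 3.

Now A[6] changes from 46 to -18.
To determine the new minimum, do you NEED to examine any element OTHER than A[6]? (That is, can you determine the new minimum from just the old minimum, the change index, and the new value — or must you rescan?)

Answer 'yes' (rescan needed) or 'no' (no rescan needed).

Old min = 6 at index 3
Change at index 6: 46 -> -18
Index 6 was NOT the min. New min = min(6, -18). No rescan of other elements needed.
Needs rescan: no

Answer: no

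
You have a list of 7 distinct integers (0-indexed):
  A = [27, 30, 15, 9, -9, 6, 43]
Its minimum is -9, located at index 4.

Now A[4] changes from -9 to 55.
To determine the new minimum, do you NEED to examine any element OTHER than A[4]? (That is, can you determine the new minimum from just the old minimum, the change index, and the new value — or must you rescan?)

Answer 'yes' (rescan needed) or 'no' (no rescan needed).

Old min = -9 at index 4
Change at index 4: -9 -> 55
Index 4 WAS the min and new value 55 > old min -9. Must rescan other elements to find the new min.
Needs rescan: yes

Answer: yes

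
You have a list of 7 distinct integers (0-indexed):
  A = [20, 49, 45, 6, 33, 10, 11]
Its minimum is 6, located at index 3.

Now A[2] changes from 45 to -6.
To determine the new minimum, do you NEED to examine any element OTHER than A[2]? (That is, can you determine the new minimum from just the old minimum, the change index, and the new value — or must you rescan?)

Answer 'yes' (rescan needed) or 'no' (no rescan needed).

Answer: no

Derivation:
Old min = 6 at index 3
Change at index 2: 45 -> -6
Index 2 was NOT the min. New min = min(6, -6). No rescan of other elements needed.
Needs rescan: no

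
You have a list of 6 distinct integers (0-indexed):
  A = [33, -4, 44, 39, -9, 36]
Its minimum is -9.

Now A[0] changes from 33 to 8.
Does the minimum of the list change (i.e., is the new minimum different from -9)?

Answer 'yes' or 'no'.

Old min = -9
Change: A[0] 33 -> 8
Changed element was NOT the min; min changes only if 8 < -9.
New min = -9; changed? no

Answer: no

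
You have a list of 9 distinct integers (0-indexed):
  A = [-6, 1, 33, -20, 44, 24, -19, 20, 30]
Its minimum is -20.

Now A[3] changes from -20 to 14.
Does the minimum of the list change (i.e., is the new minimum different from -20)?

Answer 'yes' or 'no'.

Answer: yes

Derivation:
Old min = -20
Change: A[3] -20 -> 14
Changed element was the min; new min must be rechecked.
New min = -19; changed? yes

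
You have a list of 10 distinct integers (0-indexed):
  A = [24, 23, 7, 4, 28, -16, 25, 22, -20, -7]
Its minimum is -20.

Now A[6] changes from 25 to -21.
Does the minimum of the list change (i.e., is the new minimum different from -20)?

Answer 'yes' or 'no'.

Old min = -20
Change: A[6] 25 -> -21
Changed element was NOT the min; min changes only if -21 < -20.
New min = -21; changed? yes

Answer: yes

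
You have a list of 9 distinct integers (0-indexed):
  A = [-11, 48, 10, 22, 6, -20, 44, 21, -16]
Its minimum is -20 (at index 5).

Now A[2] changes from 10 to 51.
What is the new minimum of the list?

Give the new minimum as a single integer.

Old min = -20 (at index 5)
Change: A[2] 10 -> 51
Changed element was NOT the old min.
  New min = min(old_min, new_val) = min(-20, 51) = -20

Answer: -20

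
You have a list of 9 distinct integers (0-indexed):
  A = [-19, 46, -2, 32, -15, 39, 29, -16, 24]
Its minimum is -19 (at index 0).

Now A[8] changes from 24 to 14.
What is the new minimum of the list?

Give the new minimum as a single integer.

Answer: -19

Derivation:
Old min = -19 (at index 0)
Change: A[8] 24 -> 14
Changed element was NOT the old min.
  New min = min(old_min, new_val) = min(-19, 14) = -19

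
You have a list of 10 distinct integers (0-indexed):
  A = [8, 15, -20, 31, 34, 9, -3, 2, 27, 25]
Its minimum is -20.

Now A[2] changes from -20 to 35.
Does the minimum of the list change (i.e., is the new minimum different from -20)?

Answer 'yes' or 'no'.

Answer: yes

Derivation:
Old min = -20
Change: A[2] -20 -> 35
Changed element was the min; new min must be rechecked.
New min = -3; changed? yes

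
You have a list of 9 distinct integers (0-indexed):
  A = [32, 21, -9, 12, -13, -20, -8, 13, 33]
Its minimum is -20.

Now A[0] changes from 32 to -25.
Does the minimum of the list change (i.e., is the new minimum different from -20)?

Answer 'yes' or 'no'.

Old min = -20
Change: A[0] 32 -> -25
Changed element was NOT the min; min changes only if -25 < -20.
New min = -25; changed? yes

Answer: yes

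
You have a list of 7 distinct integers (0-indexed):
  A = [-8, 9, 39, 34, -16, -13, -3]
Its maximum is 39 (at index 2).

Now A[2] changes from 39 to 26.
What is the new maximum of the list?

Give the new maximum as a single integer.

Answer: 34

Derivation:
Old max = 39 (at index 2)
Change: A[2] 39 -> 26
Changed element WAS the max -> may need rescan.
  Max of remaining elements: 34
  New max = max(26, 34) = 34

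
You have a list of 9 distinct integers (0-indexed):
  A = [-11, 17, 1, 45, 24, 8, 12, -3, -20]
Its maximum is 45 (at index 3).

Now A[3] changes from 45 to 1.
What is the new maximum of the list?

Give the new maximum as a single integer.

Old max = 45 (at index 3)
Change: A[3] 45 -> 1
Changed element WAS the max -> may need rescan.
  Max of remaining elements: 24
  New max = max(1, 24) = 24

Answer: 24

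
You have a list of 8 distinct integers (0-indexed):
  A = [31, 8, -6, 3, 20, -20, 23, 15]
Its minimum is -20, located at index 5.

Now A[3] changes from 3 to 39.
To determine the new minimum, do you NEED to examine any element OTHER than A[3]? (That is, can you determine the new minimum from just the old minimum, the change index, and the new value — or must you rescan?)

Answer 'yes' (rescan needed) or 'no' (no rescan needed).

Answer: no

Derivation:
Old min = -20 at index 5
Change at index 3: 3 -> 39
Index 3 was NOT the min. New min = min(-20, 39). No rescan of other elements needed.
Needs rescan: no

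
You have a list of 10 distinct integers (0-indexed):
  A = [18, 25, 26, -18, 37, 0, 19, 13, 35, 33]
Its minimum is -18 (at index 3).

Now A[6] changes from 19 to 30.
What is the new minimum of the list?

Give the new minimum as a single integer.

Answer: -18

Derivation:
Old min = -18 (at index 3)
Change: A[6] 19 -> 30
Changed element was NOT the old min.
  New min = min(old_min, new_val) = min(-18, 30) = -18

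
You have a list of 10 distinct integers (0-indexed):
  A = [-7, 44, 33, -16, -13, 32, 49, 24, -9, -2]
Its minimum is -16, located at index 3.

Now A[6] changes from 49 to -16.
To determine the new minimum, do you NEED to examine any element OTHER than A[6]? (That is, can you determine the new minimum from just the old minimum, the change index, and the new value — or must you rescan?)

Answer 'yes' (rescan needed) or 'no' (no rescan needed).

Old min = -16 at index 3
Change at index 6: 49 -> -16
Index 6 was NOT the min. New min = min(-16, -16). No rescan of other elements needed.
Needs rescan: no

Answer: no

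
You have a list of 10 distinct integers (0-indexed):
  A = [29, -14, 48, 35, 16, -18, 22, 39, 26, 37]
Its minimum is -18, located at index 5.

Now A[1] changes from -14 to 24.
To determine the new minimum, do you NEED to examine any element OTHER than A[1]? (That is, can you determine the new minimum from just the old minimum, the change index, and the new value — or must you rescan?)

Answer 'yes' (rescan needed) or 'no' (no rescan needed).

Answer: no

Derivation:
Old min = -18 at index 5
Change at index 1: -14 -> 24
Index 1 was NOT the min. New min = min(-18, 24). No rescan of other elements needed.
Needs rescan: no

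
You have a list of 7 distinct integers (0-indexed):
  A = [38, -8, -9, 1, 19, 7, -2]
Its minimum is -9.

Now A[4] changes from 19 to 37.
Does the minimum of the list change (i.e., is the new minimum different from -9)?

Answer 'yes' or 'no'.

Answer: no

Derivation:
Old min = -9
Change: A[4] 19 -> 37
Changed element was NOT the min; min changes only if 37 < -9.
New min = -9; changed? no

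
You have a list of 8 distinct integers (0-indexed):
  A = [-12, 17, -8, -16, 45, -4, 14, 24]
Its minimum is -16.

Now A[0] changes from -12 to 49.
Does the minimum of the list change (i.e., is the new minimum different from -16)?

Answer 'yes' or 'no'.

Old min = -16
Change: A[0] -12 -> 49
Changed element was NOT the min; min changes only if 49 < -16.
New min = -16; changed? no

Answer: no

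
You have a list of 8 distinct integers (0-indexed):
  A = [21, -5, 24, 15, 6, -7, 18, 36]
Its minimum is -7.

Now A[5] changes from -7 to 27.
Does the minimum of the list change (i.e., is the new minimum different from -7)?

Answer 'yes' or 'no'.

Answer: yes

Derivation:
Old min = -7
Change: A[5] -7 -> 27
Changed element was the min; new min must be rechecked.
New min = -5; changed? yes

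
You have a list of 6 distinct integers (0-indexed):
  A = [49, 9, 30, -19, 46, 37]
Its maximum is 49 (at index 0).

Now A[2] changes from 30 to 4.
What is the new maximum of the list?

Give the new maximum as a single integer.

Answer: 49

Derivation:
Old max = 49 (at index 0)
Change: A[2] 30 -> 4
Changed element was NOT the old max.
  New max = max(old_max, new_val) = max(49, 4) = 49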